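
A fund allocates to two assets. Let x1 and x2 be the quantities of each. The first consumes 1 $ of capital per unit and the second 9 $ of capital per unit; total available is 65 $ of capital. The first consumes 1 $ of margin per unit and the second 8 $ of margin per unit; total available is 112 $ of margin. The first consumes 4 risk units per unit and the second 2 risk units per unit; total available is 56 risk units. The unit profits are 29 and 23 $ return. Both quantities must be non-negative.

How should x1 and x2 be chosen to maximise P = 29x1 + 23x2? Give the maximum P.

Feasible corners and P = 29x1 + 23x2:
  (0, 0) → P = 0
  (0, 65/9) → P = 1495/9
  (14, 0) → P = 406
  (11, 6) → P = 457

x1 = 11, x2 = 6, maximum P = 457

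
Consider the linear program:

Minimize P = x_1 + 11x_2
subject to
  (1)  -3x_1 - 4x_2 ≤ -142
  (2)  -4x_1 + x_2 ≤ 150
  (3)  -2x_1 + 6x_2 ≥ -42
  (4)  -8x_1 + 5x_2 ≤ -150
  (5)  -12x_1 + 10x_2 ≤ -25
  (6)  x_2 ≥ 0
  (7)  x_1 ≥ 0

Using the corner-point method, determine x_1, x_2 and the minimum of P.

x_1 = 510/13, x_2 = 79/13, minimum P = 1379/13

Vertices and P = x_1 + 11x_2:
  (510/13, 79/13) → P = 1379/13
  (1310/47, 686/47) → P = 8856/47
  (275/4, 80) → P = 3795/4
The feasible region is unbounded (it extends along (3, 1), (5, 6)), but P strictly increases along every unbounded feasible direction, so there is no improving ray and the minimum is attained at a vertex.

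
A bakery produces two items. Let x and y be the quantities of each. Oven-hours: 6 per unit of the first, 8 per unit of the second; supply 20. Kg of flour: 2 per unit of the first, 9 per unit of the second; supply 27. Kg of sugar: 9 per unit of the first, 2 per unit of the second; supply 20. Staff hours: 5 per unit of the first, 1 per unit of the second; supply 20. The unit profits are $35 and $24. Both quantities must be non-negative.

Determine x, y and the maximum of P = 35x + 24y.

x = 2, y = 1, maximum P = 94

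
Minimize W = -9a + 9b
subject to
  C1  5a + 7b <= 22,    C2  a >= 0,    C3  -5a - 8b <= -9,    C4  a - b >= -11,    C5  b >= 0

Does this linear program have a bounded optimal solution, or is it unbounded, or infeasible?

Feasible corners and W = -9a + 9b:
  (0, 22/7) → W = 198/7
  (22/5, 0) → W = -198/5
  (0, 9/8) → W = 81/8
  (9/5, 0) → W = -81/5
The feasible region has finitely many vertices and no improving ray; the minimum is -198/5 at (22/5, 0).

bounded optimum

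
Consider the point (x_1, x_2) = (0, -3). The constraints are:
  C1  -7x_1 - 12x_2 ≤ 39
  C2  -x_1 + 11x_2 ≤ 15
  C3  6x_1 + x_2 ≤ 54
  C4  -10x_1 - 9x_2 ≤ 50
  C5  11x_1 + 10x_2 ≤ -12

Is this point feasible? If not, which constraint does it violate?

C1: 36 ≤ 39 ✓
C2: -33 ≤ 15 ✓
C3: -3 ≤ 54 ✓
C4: 27 ≤ 50 ✓
C5: -30 ≤ -12 ✓

feasible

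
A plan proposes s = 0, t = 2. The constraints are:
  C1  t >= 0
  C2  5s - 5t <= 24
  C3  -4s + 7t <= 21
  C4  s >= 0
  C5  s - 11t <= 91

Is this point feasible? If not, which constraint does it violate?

feasible

C1: 2 ≥ 0 ✓
C2: -10 ≤ 24 ✓
C3: 14 ≤ 21 ✓
C4: 0 ≥ 0 ✓
C5: -22 ≤ 91 ✓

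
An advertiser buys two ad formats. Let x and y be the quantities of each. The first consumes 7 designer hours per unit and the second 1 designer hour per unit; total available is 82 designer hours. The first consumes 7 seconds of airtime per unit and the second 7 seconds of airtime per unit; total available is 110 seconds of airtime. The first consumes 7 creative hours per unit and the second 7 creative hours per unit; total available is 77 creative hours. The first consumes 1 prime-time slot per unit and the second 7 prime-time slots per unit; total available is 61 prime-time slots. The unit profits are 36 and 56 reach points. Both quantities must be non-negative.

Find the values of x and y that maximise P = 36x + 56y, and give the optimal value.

x = 8/3, y = 25/3, maximum P = 1688/3

Corner points and P = 36x + 56y:
  (0, 0) → P = 0
  (0, 61/7) → P = 488
  (11, 0) → P = 396
  (8/3, 25/3) → P = 1688/3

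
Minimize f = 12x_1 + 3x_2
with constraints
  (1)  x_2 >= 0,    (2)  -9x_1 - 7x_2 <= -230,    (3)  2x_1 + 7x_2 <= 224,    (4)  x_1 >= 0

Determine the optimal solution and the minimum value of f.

The binding constraints are -9x_1 - 7x_2 = -230 and 2x_1 + 7x_2 = 224.
Solving simultaneously gives x_1 = 6/7, x_2 = 1556/49.

x_1 = 6/7, x_2 = 1556/49, minimum f = 5172/49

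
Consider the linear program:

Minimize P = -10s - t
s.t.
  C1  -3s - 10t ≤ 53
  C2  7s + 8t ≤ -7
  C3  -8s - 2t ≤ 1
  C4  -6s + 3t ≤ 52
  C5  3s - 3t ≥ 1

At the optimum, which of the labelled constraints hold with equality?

Feasible corners and P = -10s - t:
  (177/23, -175/23) → P = -1595/23
  (48/37, -421/74) → P = -539/74
  (3/25, -49/50) → P = -11/50

The minimum is at (177/23, -175/23). Substituting into each constraint, equality holds for C1 and C2; the remaining constraints have slack.

C1 and C2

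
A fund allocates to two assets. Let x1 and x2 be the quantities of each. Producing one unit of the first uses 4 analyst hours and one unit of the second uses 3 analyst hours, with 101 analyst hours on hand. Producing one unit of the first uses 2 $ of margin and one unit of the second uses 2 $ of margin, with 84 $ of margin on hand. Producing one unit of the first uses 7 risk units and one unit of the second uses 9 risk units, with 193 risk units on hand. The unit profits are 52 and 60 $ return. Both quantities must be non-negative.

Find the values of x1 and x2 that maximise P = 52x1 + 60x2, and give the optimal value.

x1 = 22, x2 = 13/3, maximum P = 1404

Corner points and P = 52x1 + 60x2:
  (0, 0) → P = 0
  (0, 193/9) → P = 3860/3
  (101/4, 0) → P = 1313
  (22, 13/3) → P = 1404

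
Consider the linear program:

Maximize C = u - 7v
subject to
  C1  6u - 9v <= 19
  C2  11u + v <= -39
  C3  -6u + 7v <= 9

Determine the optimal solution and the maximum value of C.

u = -107/6, v = -14, maximum C = 481/6

The optimum lies where 6u - 9v = 19 and -6u + 7v = 9.
Solving simultaneously gives u = -107/6, v = -14.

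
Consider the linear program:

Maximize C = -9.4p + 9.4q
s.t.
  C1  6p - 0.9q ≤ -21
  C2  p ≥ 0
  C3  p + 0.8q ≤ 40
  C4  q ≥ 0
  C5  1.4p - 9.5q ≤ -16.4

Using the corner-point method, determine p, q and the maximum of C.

p = 0, q = 50, maximum C = 470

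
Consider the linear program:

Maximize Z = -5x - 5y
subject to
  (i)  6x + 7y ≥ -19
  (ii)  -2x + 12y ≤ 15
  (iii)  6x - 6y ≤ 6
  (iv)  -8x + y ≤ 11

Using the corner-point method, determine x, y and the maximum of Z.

x = -48/31, y = -43/31, maximum Z = 455/31

Extreme points and Z = -5x - 5y:
  (-12/13, -25/13) → Z = 185/13
  (-48/31, -43/31) → Z = 455/31
  (27/10, 17/10) → Z = -22
  (-117/94, 49/47) → Z = 95/94

The binding constraints are 6x + 7y = -19 and -8x + y = 11.
Solving simultaneously gives x = -48/31, y = -43/31.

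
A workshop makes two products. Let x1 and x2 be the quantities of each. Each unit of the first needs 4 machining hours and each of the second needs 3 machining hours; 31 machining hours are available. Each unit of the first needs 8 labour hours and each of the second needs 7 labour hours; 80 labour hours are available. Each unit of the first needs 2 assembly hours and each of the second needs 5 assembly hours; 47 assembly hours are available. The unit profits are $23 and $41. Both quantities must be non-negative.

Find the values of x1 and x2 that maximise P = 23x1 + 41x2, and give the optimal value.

Extreme points and P = 23x1 + 41x2:
  (0, 0) → P = 0
  (0, 47/5) → P = 1927/5
  (31/4, 0) → P = 713/4
  (1, 9) → P = 392

At the optimal vertex, 4x1 + 3x2 = 31 and 2x1 + 5x2 = 47.
Solving simultaneously gives x1 = 1, x2 = 9.

x1 = 1, x2 = 9, maximum P = 392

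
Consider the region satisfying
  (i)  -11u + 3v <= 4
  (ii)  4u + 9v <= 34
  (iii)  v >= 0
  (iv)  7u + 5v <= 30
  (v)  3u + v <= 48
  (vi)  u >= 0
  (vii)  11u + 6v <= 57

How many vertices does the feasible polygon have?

Intersecting each pair of boundary lines and keeping only the points that satisfy every inequality leaves:
  (22/37, 130/37)
  (0, 4/3)
  (100/43, 118/43)
  (30/7, 0)
  (0, 0)

5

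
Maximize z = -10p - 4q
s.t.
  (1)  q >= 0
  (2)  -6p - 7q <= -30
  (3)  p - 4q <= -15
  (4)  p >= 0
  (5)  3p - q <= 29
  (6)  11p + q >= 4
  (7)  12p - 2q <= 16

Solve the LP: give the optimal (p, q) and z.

The feasible region is unbounded (it extends along (0, 1), (1, 6)), but z strictly decreases along every unbounded feasible direction, so there is no improving ray and the maximum is attained at a vertex.

At the optimal vertex, -6p - 7q = -30 and p = 0.
Solving simultaneously gives p = 0, q = 30/7.

p = 0, q = 30/7, maximum z = -120/7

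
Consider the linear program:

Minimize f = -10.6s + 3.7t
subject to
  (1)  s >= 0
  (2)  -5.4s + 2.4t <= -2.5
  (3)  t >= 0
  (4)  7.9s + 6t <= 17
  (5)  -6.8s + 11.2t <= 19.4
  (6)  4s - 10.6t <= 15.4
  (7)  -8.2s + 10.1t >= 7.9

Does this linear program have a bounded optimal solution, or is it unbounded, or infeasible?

The boundaries s = 0 and -6.8s + 11.2t = 19.4 meet at (0, 97/56), but that point violates -5.4s + 2.4t ≤ -2.5. Every candidate vertex is excluded by some other constraint, so the feasible region is empty.

infeasible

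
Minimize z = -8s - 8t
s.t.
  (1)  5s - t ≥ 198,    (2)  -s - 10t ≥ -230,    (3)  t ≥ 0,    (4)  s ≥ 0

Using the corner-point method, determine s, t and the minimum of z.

s = 230, t = 0, minimum z = -1840

Vertices and z = -8s - 8t:
  (130/3, 56/3) → z = -496
  (198/5, 0) → z = -1584/5
  (230, 0) → z = -1840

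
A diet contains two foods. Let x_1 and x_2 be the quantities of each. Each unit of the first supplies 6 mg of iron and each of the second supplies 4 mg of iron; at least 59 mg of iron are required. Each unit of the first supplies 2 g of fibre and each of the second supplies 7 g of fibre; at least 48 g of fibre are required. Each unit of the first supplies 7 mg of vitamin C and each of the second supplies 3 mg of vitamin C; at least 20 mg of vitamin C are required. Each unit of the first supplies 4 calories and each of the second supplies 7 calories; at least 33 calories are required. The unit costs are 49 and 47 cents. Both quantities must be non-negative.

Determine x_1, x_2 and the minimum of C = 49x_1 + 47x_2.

Extreme points and C = 49x_1 + 47x_2:
  (0, 59/4) → C = 2773/4
  (24, 0) → C = 1176
  (13/2, 5) → C = 1107/2
The feasible region is unbounded (it extends along (0, 1), (1, 0)), but C strictly increases along every unbounded feasible direction, so there is no improving ray and the minimum is attained at a vertex.

x_1 = 13/2, x_2 = 5, minimum C = 1107/2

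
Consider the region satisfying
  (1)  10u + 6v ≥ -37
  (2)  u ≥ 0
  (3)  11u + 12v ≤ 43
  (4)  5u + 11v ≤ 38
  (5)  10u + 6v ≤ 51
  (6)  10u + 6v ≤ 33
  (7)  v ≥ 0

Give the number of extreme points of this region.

5

Intersecting each pair of boundary lines and keeping only the points that satisfy every inequality leaves:
  (0, 38/11)
  (0, 0)
  (17/61, 203/61)
  (23/9, 67/54)
  (33/10, 0)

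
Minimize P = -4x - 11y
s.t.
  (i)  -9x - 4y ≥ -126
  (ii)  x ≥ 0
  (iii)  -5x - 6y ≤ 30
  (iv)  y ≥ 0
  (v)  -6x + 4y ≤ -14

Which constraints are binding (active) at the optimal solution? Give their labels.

(i) and (v)

Vertices and P = -4x - 11y:
  (14, 0) → P = -56
  (28/3, 21/2) → P = -917/6
  (7/3, 0) → P = -28/3

The minimum is at (28/3, 21/2). Substituting into each constraint, equality holds for (i) and (v); the remaining constraints have slack.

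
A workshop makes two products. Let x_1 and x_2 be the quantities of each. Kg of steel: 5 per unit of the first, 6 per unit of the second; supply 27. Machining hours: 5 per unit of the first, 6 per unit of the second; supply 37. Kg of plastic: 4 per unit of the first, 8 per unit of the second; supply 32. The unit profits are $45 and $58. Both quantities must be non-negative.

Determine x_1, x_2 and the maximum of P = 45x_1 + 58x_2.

Corner points and P = 45x_1 + 58x_2:
  (0, 0) → P = 0
  (0, 4) → P = 232
  (27/5, 0) → P = 243
  (3/2, 13/4) → P = 256

x_1 = 3/2, x_2 = 13/4, maximum P = 256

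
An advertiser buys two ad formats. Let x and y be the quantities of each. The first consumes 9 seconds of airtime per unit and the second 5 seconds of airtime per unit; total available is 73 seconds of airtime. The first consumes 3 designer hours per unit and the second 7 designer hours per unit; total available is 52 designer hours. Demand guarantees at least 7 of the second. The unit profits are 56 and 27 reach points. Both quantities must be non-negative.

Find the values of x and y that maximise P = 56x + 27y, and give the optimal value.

x = 1, y = 7, maximum P = 245

Extreme points and P = 56x + 27y:
  (0, 52/7) → P = 1404/7
  (0, 7) → P = 189
  (1, 7) → P = 245

At the optimal vertex, 3x + 7y = 52 and y = 7.
Solving simultaneously gives x = 1, y = 7.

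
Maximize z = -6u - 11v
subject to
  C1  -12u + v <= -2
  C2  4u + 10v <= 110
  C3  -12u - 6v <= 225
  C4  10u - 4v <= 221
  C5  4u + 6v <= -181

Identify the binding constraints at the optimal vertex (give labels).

Feasible corners and z = -6u - 11v:
  (-71/28, -227/7) → z = 5207/14
  (-169/76, -545/19) → z = 12497/38
  (71/18, -817/18) → z = 8561/18
  (301/38, -1347/38) → z = 13011/38

The maximum is at (71/18, -817/18). Substituting into each constraint, equality holds for C3 and C4; the remaining constraints have slack.

C3 and C4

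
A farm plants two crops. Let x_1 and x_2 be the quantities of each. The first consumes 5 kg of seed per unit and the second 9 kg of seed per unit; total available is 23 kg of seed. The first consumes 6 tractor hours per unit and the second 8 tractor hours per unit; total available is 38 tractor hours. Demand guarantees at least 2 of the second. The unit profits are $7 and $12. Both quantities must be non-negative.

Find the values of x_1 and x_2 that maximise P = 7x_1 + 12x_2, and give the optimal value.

Feasible corners and P = 7x_1 + 12x_2:
  (0, 23/9) → P = 92/3
  (0, 2) → P = 24
  (1, 2) → P = 31

At the optimal vertex, 5x_1 + 9x_2 = 23 and x_2 = 2.
Solving simultaneously gives x_1 = 1, x_2 = 2.

x_1 = 1, x_2 = 2, maximum P = 31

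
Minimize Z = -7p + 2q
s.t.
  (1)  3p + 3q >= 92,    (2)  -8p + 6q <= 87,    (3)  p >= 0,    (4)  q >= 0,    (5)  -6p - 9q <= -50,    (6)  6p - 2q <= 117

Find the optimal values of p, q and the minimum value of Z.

The optimum lies where -8p + 6q = 87 and 6p - 2q = 117.
Solving simultaneously gives p = 219/5, q = 729/10.

p = 219/5, q = 729/10, minimum Z = -804/5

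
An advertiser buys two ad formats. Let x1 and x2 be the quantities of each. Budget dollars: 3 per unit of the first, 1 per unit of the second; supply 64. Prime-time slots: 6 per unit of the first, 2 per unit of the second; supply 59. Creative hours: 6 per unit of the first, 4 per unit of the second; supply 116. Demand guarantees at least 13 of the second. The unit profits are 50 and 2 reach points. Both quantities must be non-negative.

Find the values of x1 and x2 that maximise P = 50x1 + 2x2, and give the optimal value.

Corner points and P = 50x1 + 2x2:
  (0, 29) → P = 58
  (0, 13) → P = 26
  (1/3, 57/2) → P = 221/3
  (11/2, 13) → P = 301

The optimum lies where 6x1 + 2x2 = 59 and x2 = 13.
Solving simultaneously gives x1 = 11/2, x2 = 13.

x1 = 11/2, x2 = 13, maximum P = 301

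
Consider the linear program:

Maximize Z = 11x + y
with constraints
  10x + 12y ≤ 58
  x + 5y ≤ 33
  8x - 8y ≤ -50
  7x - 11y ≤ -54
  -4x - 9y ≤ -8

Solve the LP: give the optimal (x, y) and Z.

Feasible corners and Z = 11x + y:
  (-53/19, 136/19) → Z = -447/19
  (-17/22, 241/44) → Z = -133/44
  (-257/11, 124/11) → Z = -2703/11
  (-59/16, 41/16) → Z = -38
  (-398/107, 272/107) → Z = -4106/107

x = -17/22, y = 241/44, maximum Z = -133/44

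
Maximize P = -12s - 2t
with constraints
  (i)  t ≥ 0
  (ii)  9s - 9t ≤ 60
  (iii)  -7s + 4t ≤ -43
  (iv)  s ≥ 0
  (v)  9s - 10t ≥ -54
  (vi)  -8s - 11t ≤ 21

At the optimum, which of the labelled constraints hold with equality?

Vertices and P = -12s - 2t:
  (20/3, 0) → P = -80
  (43/7, 0) → P = -516/7
  (362/3, 114) → P = -1676
  (19, 45/2) → P = -273

The maximum is at (43/7, 0). Substituting into each constraint, equality holds for (i) and (iii); the remaining constraints have slack.

(i) and (iii)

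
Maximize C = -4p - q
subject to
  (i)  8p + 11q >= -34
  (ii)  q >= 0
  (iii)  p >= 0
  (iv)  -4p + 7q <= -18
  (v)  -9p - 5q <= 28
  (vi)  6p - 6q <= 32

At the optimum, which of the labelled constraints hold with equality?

Corner points and C = -4p - q:
  (9/2, 0) → C = -18
  (16/3, 0) → C = -64/3
  (58/9, 10/9) → C = -242/9

The maximum is at (9/2, 0). Substituting into each constraint, equality holds for (ii) and (iv); the remaining constraints have slack.

(ii) and (iv)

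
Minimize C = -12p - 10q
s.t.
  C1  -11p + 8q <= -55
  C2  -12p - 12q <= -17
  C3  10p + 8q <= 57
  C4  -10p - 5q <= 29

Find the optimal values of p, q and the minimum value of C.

Extreme points and C = -12p - 10q:
  (199/57, -473/228) → C = -2411/114
  (16/3, 11/24) → C = -823/12
  (137/6, -257/12) → C = -359/6

p = 16/3, q = 11/24, minimum C = -823/12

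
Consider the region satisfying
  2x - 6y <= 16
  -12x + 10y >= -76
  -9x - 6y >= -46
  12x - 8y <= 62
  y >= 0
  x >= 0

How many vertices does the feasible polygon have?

3

The feasible vertices (each the meet of two boundaries and inside every other half-plane) are:
  (46/9, 0)
  (0, 23/3)
  (0, 0)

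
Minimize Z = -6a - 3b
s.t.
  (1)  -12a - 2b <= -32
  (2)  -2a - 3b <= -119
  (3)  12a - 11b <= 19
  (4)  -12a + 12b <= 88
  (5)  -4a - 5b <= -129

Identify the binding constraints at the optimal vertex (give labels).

(3) and (4)

Vertices and Z = -6a - 3b:
  (683/29, 695/29) → Z = -6183/29
  (97/5, 401/15) → Z = -983/5
  (299/3, 107) → Z = -919

The minimum is at (299/3, 107). Substituting into each constraint, equality holds for (3) and (4); the remaining constraints have slack.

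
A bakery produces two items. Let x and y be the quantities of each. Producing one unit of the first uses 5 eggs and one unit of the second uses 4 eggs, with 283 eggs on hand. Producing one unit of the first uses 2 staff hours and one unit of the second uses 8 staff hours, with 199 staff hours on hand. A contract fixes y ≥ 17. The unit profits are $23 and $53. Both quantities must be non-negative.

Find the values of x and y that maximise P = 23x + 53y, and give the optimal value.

Extreme points and P = 23x + 53y:
  (0, 199/8) → P = 10547/8
  (0, 17) → P = 901
  (63/2, 17) → P = 3251/2

x = 63/2, y = 17, maximum P = 3251/2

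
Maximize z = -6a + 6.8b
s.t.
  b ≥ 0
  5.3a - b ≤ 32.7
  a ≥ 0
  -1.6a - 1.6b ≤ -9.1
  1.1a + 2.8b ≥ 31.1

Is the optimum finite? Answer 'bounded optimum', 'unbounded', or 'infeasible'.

From the feasible point (6133/797, 6443/797), moving in the direction (0, 1) keeps every constraint satisfied while z increases without bound.

unbounded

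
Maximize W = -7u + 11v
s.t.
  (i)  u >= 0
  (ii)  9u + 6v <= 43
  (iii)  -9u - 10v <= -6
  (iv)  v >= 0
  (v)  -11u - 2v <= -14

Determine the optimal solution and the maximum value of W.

Vertices and W = -7u + 11v:
  (0, 43/6) → W = 473/6
  (0, 7) → W = 77
  (43/9, 0) → W = -301/9
  (14/11, 0) → W = -98/11

The binding constraints are u = 0 and 9u + 6v = 43.
Solving simultaneously gives u = 0, v = 43/6.

u = 0, v = 43/6, maximum W = 473/6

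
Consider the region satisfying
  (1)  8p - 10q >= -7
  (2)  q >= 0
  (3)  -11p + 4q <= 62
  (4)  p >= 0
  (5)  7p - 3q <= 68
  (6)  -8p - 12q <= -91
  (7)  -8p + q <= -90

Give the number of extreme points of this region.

3

Pairwise boundary intersections that survive every other constraint:
  (701/46, 593/46)
  (907/72, 97/9)
  (202/17, 86/17)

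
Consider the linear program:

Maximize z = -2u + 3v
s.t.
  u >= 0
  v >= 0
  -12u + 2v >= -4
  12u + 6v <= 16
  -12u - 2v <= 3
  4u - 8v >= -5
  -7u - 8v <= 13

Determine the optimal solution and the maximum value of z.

u = 0, v = 5/8, maximum z = 15/8

Feasible corners and z = -2u + 3v:
  (0, 0) → z = 0
  (0, 5/8) → z = 15/8
  (1/3, 0) → z = -2/3
  (21/44, 19/22) → z = 18/11

The optimum lies where u = 0 and 4u - 8v = -5.
Solving simultaneously gives u = 0, v = 5/8.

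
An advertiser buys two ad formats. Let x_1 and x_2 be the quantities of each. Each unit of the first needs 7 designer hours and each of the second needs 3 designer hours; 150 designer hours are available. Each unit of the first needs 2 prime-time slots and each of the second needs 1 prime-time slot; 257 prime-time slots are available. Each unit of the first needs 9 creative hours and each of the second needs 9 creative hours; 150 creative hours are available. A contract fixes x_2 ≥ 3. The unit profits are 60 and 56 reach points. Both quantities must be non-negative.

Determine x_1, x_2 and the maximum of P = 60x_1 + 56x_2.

x_1 = 41/3, x_2 = 3, maximum P = 988

Corner points and P = 60x_1 + 56x_2:
  (0, 50/3) → P = 2800/3
  (0, 3) → P = 168
  (41/3, 3) → P = 988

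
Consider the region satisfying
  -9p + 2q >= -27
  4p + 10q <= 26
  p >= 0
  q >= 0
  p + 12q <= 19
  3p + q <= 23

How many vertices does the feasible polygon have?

5

Of the 15 pairwise boundary intersections, those satisfying every inequality are:
  (23/7, 9/7)
  (3, 0)
  (61/19, 25/19)
  (0, 0)
  (0, 19/12)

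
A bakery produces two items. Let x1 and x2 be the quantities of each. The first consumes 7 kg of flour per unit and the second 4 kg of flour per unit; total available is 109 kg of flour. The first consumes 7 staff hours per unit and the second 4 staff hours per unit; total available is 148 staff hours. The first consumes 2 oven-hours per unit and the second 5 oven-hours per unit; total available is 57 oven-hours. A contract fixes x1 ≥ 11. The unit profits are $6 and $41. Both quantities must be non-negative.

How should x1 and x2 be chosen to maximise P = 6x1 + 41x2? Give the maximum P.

Corner points and P = 6x1 + 41x2:
  (109/7, 0) → P = 654/7
  (11, 0) → P = 66
  (317/27, 181/27) → P = 9323/27
  (11, 7) → P = 353

x1 = 11, x2 = 7, maximum P = 353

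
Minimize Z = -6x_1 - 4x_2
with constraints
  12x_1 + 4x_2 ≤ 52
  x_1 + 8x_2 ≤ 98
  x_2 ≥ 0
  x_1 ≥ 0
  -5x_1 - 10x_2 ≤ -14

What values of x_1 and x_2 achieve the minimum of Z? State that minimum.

x_1 = 6/23, x_2 = 281/23, minimum Z = -1160/23

Extreme points and Z = -6x_1 - 4x_2:
  (6/23, 281/23) → Z = -1160/23
  (13/3, 0) → Z = -26
  (0, 49/4) → Z = -49
  (14/5, 0) → Z = -84/5
  (0, 7/5) → Z = -28/5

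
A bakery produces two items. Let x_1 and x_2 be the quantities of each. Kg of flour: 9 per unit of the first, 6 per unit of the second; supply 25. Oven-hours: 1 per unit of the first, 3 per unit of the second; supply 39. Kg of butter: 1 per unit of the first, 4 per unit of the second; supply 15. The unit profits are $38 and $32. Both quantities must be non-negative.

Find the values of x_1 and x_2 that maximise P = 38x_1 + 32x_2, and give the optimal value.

x_1 = 1/3, x_2 = 11/3, maximum P = 130

Extreme points and P = 38x_1 + 32x_2:
  (0, 0) → P = 0
  (0, 15/4) → P = 120
  (25/9, 0) → P = 950/9
  (1/3, 11/3) → P = 130

At the optimal vertex, 9x_1 + 6x_2 = 25 and x_1 + 4x_2 = 15.
Solving simultaneously gives x_1 = 1/3, x_2 = 11/3.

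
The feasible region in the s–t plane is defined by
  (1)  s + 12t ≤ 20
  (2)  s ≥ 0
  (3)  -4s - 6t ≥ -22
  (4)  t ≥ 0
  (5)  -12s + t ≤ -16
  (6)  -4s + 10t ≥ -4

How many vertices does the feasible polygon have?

The feasible vertices (each the meet of two boundaries and inside every other half-plane) are:
  (24/7, 29/21)
  (212/145, 224/145)
  (61/16, 9/8)
  (39/29, 4/29)

4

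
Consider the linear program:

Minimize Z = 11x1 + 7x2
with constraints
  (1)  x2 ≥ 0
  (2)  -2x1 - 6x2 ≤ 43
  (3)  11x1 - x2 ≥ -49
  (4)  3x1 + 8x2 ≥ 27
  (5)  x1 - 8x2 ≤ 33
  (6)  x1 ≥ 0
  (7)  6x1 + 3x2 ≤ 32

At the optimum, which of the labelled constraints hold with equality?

(4) and (6)

Corner points and Z = 11x1 + 7x2:
  (0, 27/8) → Z = 189/8
  (175/39, 22/13) → Z = 2387/39
  (0, 32/3) → Z = 224/3

The minimum is at (0, 27/8). Substituting into each constraint, equality holds for (4) and (6); the remaining constraints have slack.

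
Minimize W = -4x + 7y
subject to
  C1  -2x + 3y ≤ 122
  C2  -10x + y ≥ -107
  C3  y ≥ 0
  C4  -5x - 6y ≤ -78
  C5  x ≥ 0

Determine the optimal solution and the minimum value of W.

Extreme points and W = -4x + 7y:
  (443/28, 717/14) → W = 4133/14
  (0, 122/3) → W = 854/3
  (144/13, 49/13) → W = -233/13
  (0, 13) → W = 91

x = 144/13, y = 49/13, minimum W = -233/13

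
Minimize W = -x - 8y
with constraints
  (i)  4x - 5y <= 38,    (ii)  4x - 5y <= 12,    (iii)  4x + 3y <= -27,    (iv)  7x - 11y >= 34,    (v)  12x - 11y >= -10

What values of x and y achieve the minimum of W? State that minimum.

Vertices and W = -x - 8y:
  (-38/9, -52/9) → W = 454/9
  (-91/8, -23/2) → W = 827/8
  (-44/5, -478/55) → W = 4308/55

x = -38/9, y = -52/9, minimum W = 454/9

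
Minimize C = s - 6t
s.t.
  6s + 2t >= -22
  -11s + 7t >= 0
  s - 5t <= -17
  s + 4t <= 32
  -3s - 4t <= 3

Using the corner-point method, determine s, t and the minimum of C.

Vertices and C = s - 6t:
  (-76/11, 107/11) → C = -718/11
  (-41/9, 8/3) → C = -185/9
  (119/48, 187/48) → C = -1003/48
  (224/51, 352/51) → C = -1888/51
  (-83/19, 48/19) → C = -371/19

s = -76/11, t = 107/11, minimum C = -718/11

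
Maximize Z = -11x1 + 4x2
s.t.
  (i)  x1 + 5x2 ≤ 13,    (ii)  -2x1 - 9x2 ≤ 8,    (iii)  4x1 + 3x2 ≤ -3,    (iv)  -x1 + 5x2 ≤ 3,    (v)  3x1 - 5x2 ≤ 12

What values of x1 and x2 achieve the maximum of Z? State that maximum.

Extreme points and Z = -11x1 + 4x2:
  (-1/10, -13/15) → Z = -71/30
  (-67/19, -2/19) → Z = 729/19
  (-24/23, 9/23) → Z = 300/23

x1 = -67/19, x2 = -2/19, maximum Z = 729/19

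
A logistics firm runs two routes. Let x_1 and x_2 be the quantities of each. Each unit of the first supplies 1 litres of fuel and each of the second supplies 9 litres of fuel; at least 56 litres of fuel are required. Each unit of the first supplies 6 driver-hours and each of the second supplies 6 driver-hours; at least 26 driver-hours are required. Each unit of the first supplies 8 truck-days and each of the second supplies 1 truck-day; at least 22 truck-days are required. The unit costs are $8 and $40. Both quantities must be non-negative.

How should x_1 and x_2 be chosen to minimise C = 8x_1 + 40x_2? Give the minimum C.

x_1 = 2, x_2 = 6, minimum C = 256

Vertices and C = 8x_1 + 40x_2:
  (0, 22) → C = 880
  (56, 0) → C = 448
  (2, 6) → C = 256
The feasible region is unbounded (it extends along (0, 1), (1, 0)), but C strictly increases along every unbounded feasible direction, so there is no improving ray and the minimum is attained at a vertex.

The binding constraints are x_1 + 9x_2 = 56 and 8x_1 + x_2 = 22.
Solving simultaneously gives x_1 = 2, x_2 = 6.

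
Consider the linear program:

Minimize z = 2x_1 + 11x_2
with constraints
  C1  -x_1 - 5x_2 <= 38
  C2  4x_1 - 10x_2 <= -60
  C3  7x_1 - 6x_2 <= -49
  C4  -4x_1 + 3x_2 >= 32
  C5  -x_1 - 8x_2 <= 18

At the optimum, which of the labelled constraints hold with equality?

C1 and C5

Vertices and z = 2x_1 + 11x_2:
  (-214/3, 20/3) → z = -208/3
  (-5, 4) → z = 34
  (-110/7, -2/7) → z = -242/7
The feasible region is unbounded (it extends along (-5, 1), (3, 4)), but z strictly increases along every unbounded feasible direction, so there is no improving ray and the minimum is attained at a vertex.

The minimum is at (-214/3, 20/3). Substituting into each constraint, equality holds for C1 and C5; the remaining constraints have slack.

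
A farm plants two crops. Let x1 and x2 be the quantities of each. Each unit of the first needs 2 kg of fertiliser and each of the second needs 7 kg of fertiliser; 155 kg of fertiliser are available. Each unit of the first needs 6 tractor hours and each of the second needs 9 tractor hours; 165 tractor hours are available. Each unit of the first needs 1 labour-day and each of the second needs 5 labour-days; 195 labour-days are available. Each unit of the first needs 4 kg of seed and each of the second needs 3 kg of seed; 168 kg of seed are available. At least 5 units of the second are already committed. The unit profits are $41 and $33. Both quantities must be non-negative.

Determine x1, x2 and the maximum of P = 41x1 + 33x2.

x1 = 20, x2 = 5, maximum P = 985

Feasible corners and P = 41x1 + 33x2:
  (0, 55/3) → P = 605
  (0, 5) → P = 165
  (20, 5) → P = 985

The optimum lies where 6x1 + 9x2 = 165 and x2 = 5.
Solving simultaneously gives x1 = 20, x2 = 5.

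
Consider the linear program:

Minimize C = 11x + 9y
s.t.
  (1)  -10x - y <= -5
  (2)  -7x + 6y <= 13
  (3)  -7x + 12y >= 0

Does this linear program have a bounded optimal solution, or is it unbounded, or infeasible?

bounded optimum

Extreme points and C = 11x + 9y:
  (17/67, 165/67) → C = 1672/67
  (60/127, 35/127) → C = 975/127
The feasible region has finitely many vertices and no improving ray; the minimum is 975/127 at (60/127, 35/127).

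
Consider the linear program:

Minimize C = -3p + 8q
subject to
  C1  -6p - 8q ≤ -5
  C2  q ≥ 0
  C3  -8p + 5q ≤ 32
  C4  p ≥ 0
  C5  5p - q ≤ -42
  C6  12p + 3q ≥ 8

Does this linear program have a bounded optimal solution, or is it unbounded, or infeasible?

infeasible

The boundaries -6p - 8q = -5 and q = 0 meet at (5/6, 0), but that point violates 5p - q ≤ -42. Every candidate vertex is excluded by some other constraint, so the feasible region is empty.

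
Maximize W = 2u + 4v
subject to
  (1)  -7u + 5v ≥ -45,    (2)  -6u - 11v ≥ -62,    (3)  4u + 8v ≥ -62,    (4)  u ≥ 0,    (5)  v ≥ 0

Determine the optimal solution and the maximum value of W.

u = 0, v = 62/11, maximum W = 248/11

Vertices and W = 2u + 4v:
  (805/107, 164/107) → W = 2266/107
  (45/7, 0) → W = 90/7
  (0, 62/11) → W = 248/11
  (0, 0) → W = 0

At the optimal vertex, -6u - 11v = -62 and u = 0.
Solving simultaneously gives u = 0, v = 62/11.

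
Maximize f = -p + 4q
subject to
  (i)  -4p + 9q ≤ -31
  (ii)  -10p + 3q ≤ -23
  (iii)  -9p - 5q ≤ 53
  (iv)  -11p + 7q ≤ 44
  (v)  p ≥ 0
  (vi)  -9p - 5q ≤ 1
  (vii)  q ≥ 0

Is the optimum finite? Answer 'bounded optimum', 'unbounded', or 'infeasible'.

From the feasible point (31/4, 0), moving in the direction (9, 4) keeps every constraint satisfied while f increases without bound.

unbounded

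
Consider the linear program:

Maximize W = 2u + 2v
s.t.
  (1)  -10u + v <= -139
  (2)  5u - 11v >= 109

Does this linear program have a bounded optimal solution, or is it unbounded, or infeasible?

unbounded

From the feasible point (284/21, -79/21), moving in the direction (11, 5) keeps every constraint satisfied while W increases without bound.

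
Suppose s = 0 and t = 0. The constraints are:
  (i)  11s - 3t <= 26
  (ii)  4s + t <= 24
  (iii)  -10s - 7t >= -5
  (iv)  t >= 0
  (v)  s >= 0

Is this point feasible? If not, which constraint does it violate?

(i): 0 ≤ 26 ✓
(ii): 0 ≤ 24 ✓
(iii): 0 ≥ -5 ✓
(iv): 0 ≥ 0 ✓
(v): 0 ≥ 0 ✓

feasible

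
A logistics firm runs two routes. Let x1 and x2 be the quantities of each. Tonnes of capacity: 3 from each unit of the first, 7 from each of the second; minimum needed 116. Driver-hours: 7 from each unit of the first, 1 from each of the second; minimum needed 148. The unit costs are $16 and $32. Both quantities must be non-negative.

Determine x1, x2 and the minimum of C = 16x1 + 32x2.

x1 = 20, x2 = 8, minimum C = 576

Corner points and C = 16x1 + 32x2:
  (0, 148) → C = 4736
  (116/3, 0) → C = 1856/3
  (20, 8) → C = 576
The feasible region is unbounded (it extends along (0, 1), (1, 0)), but C strictly increases along every unbounded feasible direction, so there is no improving ray and the minimum is attained at a vertex.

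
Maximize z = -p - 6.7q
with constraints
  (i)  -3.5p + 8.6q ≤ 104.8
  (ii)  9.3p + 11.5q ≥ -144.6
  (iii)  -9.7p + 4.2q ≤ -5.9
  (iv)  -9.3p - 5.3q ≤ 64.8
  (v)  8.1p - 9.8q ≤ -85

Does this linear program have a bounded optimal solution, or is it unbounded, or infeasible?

bounded optimum

Corner points and z = -p - 6.7q:
  (24545/3436, 103721/6872) → z = -7440207/68720
  (7401/884, 27569/1768) → z = -1995143/17680
  (2963/436, 87229/6104) → z = -6259163/61040
The feasible region has finitely many vertices and no improving ray; the maximum is -6259163/61040 at (2963/436, 87229/6104).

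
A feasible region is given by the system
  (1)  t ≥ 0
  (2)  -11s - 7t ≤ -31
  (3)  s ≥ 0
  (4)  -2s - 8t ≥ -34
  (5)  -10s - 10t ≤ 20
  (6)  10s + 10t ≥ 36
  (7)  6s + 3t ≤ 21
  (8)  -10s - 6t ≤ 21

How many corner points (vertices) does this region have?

Intersecting each pair of boundary lines and keeping only the points that satisfy every inequality leaves:
  (5/37, 156/37)
  (29/20, 43/20)
  (11/7, 27/7)
  (17/5, 1/5)

4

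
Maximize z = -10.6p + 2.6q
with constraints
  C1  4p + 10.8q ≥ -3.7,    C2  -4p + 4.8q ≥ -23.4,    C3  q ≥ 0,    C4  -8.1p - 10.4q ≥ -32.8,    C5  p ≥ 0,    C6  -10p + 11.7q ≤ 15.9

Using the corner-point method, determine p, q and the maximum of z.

Vertices and z = -10.6p + 2.6q:
  (328/81, 0) → z = -17384/405
  (0, 0) → z = 0
  (1680/1529, 45679/19877) → z = -43361/7645
  (0, 53/39) → z = 53/15

The optimum lies where p = 0 and -10p + 11.7q = 15.9.
Solving simultaneously gives p = 0, q = 53/39.

p = 0, q = 53/39, maximum z = 53/15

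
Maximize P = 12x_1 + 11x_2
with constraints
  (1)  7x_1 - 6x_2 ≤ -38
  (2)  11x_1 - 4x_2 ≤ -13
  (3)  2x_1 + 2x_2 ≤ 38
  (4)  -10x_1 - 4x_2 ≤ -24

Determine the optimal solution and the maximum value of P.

Feasible corners and P = 12x_1 + 11x_2:
  (37/19, 327/38) → P = 4485/38
  (-1/11, 137/22) → P = 1483/22
  (21/5, 74/5) → P = 1066/5
  (-26/3, 83/3) → P = 601/3

x_1 = 21/5, x_2 = 74/5, maximum P = 1066/5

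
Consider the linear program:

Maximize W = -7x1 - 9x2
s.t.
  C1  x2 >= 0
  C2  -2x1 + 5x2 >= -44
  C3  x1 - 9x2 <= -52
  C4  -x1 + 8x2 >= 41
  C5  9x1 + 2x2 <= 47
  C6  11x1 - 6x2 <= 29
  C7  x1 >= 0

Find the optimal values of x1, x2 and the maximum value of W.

x1 = 0, x2 = 52/9, maximum W = -52

Feasible corners and W = -7x1 - 9x2:
  (319/83, 515/83) → W = -6868/83
  (0, 52/9) → W = -52
  (0, 47/2) → W = -423/2

At the optimal vertex, x1 - 9x2 = -52 and x1 = 0.
Solving simultaneously gives x1 = 0, x2 = 52/9.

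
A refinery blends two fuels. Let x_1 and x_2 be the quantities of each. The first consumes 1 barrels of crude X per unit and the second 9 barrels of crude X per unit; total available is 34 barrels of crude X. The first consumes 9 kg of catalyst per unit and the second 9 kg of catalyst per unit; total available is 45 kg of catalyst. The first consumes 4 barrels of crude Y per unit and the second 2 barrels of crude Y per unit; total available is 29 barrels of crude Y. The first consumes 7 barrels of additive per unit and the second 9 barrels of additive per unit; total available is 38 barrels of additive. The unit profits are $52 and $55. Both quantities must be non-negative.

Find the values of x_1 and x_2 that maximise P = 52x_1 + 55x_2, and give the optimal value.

x_1 = 7/2, x_2 = 3/2, maximum P = 529/2

Extreme points and P = 52x_1 + 55x_2:
  (0, 0) → P = 0
  (0, 34/9) → P = 1870/9
  (5, 0) → P = 260
  (2/3, 100/27) → P = 6436/27
  (7/2, 3/2) → P = 529/2

At the optimal vertex, 9x_1 + 9x_2 = 45 and 7x_1 + 9x_2 = 38.
Solving simultaneously gives x_1 = 7/2, x_2 = 3/2.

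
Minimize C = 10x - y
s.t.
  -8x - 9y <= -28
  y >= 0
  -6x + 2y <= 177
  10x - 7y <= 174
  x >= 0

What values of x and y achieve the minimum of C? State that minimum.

x = 0, y = 177/2, minimum C = -177/2

Extreme points and C = 10x - y:
  (7/2, 0) → C = 35
  (0, 28/9) → C = -28/9
  (87/5, 0) → C = 174
  (0, 177/2) → C = -177/2
The feasible region is unbounded (it extends along (7, 10), (1, 3)), but C strictly increases along every unbounded feasible direction, so there is no improving ray and the minimum is attained at a vertex.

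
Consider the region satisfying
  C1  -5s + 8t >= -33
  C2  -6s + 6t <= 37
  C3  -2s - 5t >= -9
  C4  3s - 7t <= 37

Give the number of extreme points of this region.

4

Of the 6 pairwise boundary intersections, those satisfying every inequality are:
  (237/41, -21/41)
  (-65/11, -86/11)
  (-131/42, 64/21)
  (-481/24, -111/8)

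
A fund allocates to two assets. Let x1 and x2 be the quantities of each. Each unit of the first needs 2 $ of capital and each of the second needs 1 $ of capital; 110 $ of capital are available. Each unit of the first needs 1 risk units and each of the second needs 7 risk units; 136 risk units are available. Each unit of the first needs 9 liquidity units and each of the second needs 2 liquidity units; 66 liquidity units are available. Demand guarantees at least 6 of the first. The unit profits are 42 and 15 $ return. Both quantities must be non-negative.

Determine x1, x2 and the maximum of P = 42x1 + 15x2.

x1 = 6, x2 = 6, maximum P = 342

Corner points and P = 42x1 + 15x2:
  (22/3, 0) → P = 308
  (6, 0) → P = 252
  (6, 6) → P = 342

The binding constraints are 9x1 + 2x2 = 66 and x1 = 6.
Solving simultaneously gives x1 = 6, x2 = 6.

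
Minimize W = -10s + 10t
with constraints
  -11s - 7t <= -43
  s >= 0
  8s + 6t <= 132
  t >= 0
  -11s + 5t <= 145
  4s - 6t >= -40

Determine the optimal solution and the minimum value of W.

s = 33/2, t = 0, minimum W = -165

Feasible corners and W = -10s + 10t:
  (0, 43/7) → W = 430/7
  (43/11, 0) → W = -430/11
  (0, 20/3) → W = 200/3
  (33/2, 0) → W = -165
  (23/3, 106/9) → W = 370/9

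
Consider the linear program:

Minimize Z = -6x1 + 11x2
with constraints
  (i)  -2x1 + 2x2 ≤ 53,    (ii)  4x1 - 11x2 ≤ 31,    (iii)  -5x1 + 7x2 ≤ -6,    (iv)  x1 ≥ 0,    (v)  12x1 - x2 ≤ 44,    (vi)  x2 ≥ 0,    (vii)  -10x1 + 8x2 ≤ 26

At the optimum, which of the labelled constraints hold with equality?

(v) and (vi)

Feasible corners and Z = -6x1 + 11x2:
  (302/79, 148/79) → Z = -184/79
  (6/5, 0) → Z = -36/5
  (11/3, 0) → Z = -22

The minimum is at (11/3, 0). Substituting into each constraint, equality holds for (v) and (vi); the remaining constraints have slack.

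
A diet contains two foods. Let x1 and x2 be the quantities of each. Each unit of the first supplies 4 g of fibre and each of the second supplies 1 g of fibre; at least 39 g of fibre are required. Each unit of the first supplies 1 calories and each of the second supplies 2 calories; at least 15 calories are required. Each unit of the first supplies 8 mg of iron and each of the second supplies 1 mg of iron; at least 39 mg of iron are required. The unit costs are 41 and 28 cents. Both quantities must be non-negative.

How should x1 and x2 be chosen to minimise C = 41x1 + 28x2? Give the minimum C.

x1 = 9, x2 = 3, minimum C = 453

Corner points and C = 41x1 + 28x2:
  (0, 39) → C = 1092
  (15, 0) → C = 615
  (9, 3) → C = 453
The feasible region is unbounded (it extends along (0, 1), (1, 0)), but C strictly increases along every unbounded feasible direction, so there is no improving ray and the minimum is attained at a vertex.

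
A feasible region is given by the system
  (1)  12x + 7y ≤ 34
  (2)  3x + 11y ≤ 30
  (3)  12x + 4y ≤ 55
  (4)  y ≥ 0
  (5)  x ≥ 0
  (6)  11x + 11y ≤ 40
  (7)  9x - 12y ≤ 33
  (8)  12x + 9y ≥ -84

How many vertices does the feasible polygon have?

Intersecting each pair of boundary lines and keeping only the points that satisfy every inequality leaves:
  (17/6, 0)
  (94/55, 106/55)
  (0, 30/11)
  (5/4, 105/44)
  (0, 0)

5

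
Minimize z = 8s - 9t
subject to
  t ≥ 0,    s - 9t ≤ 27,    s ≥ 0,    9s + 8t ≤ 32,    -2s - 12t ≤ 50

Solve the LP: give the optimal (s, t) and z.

The binding constraints are s = 0 and 9s + 8t = 32.
Solving simultaneously gives s = 0, t = 4.

s = 0, t = 4, minimum z = -36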